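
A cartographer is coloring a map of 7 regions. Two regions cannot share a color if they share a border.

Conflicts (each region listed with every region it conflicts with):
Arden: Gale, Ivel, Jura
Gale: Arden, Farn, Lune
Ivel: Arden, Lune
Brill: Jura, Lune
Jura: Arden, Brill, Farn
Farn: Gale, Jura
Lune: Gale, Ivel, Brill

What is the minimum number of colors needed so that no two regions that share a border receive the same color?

3

The cycle Brill-Jura-Farn-Gale-Lune-Brill has odd length 5, so it cannot be 2-colored; at least 3 colors are needed.
3 colors suffice: color 1 → {Arden, Farn, Lune}; color 2 → {Gale, Ivel, Jura}; color 3 → {Brill}. No two conflicting regions share a color.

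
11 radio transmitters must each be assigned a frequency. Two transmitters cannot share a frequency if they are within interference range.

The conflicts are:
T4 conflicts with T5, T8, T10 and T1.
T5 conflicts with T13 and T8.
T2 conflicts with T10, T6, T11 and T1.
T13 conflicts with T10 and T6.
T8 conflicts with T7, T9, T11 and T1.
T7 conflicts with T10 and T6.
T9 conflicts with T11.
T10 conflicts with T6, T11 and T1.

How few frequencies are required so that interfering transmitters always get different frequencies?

3

T4, T10, T1 all conflict with each other, so at least 3 frequencies are needed.
3 frequencies suffice: frequency 1 → {T8, T10}; frequency 2 → {T4, T2, T13, T7, T9}; frequency 3 → {T5, T6, T11, T1}. Every pair that conflicts lands in different frequencies.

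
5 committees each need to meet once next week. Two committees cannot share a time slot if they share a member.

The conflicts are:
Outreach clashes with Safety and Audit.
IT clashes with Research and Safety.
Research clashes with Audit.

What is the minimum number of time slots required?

3

The cycle Research-Audit-Outreach-Safety-IT-Research has odd length 5, so it cannot be 2-colored; at least 3 time slots are needed.
3 time slots suffice: time slot 1 → {Outreach, Research}; time slot 2 → {IT, Audit}; time slot 3 → {Safety}. No two conflicting committees share a time slot.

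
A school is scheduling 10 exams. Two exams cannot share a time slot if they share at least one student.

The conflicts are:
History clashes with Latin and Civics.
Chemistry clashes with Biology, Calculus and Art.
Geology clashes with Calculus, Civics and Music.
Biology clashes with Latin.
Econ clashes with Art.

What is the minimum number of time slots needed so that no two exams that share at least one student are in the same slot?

3

The cycle Civics-Geology-Calculus-Chemistry-Biology-Latin-History-Civics has odd length 7, so it cannot be 2-colored; at least 3 time slots are needed.
3 time slots suffice: time slot 1 → {Chemistry, Geology, Latin, Econ}; time slot 2 → {Biology, Calculus, Civics, Music, Art}; time slot 3 → {History}. Each listed conflict is separated.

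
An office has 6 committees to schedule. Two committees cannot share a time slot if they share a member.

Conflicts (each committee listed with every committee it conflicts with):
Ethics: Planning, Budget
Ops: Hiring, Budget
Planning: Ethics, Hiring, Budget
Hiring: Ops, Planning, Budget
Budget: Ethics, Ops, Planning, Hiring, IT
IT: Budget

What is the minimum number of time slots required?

Ethics, Planning, Budget are mutually in conflict, so at least 3 time slots are needed.
3 time slots suffice: time slot 1 → {Budget}; time slot 2 → {Ops, Planning, IT}; time slot 3 → {Ethics, Hiring}. Every pair that conflicts lands in different time slots.

3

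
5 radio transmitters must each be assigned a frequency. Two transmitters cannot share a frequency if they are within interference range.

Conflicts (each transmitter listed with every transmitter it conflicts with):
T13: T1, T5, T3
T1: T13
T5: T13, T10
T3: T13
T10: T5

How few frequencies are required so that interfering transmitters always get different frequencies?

2

T13 and T3 conflict, so at least 2 frequencies are needed.
2 frequencies suffice: T13=1, T1=2, T5=2, T3=2, T10=1. Every pair that conflicts lands in different frequencies.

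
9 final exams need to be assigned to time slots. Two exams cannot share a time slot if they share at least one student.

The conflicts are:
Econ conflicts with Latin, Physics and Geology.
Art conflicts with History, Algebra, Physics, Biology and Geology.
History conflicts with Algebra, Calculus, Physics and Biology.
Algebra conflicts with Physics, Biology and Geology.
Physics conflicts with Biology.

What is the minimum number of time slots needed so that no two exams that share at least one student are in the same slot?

5

Art, History, Algebra, Physics, Biology pairwise conflict, so at least 5 time slots are needed.
5 time slots suffice: time slot 1 → {Econ, Art, Calculus}; time slot 2 → {History, Latin, Geology}; time slot 3 → {Algebra}; time slot 4 → {Physics}; time slot 5 → {Biology}. Every pair that conflicts lands in different time slots.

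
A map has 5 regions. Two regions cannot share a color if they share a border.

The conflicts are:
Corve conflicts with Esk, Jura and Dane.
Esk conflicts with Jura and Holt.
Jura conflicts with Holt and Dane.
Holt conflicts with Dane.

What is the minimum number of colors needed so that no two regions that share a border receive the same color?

3

Jura, Holt, Dane are mutually in conflict, so at least 3 colors are needed.
3 colors suffice: color 1 → {Jura}; color 2 → {Esk, Dane}; color 3 → {Corve, Holt}. No two conflicting regions share a color.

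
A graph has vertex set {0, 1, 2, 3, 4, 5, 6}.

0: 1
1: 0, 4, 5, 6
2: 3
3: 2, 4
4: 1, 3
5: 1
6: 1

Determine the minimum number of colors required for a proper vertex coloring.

2

0 and 1 are adjacent, so at least 2 colors are needed.
2 colors suffice: color red → {1, 3}; color blue → {0, 2, 4, 5, 6}. No two adjacent vertices share a color.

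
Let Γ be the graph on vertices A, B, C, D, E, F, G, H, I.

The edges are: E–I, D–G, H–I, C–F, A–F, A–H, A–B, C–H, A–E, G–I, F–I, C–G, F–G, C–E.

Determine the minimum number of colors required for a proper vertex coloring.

3

F, G, I are pairwise adjacent, so at least 3 colors are needed.
3 colors suffice: color red → {A, C, D, I}; color blue → {B, E, F, H}; color green → {G}. Every edge joins two different colors.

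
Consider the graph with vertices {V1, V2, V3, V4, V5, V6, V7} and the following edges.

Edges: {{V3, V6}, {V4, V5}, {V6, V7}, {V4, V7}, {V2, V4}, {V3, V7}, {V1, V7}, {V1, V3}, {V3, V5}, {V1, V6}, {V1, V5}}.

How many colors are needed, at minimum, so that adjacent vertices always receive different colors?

V1, V3, V6, V7 are mutually adjacent (a clique of size 4), so at least 4 colors are needed.
One proper 4-coloring: V1=1, V2=2, V3=2, V4=1, V5=3, V6=4, V7=3. Each edge has distinct colors on its endpoints.

4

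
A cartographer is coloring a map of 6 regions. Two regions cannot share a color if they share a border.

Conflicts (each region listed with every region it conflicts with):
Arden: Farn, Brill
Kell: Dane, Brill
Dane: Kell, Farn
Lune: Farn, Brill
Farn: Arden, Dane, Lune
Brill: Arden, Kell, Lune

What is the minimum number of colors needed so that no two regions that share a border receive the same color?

3

The cycle Kell-Brill-Lune-Farn-Dane-Kell has odd length 5, so it cannot be 2-colored; at least 3 colors are needed.
A valid assignment using 3 colors: Arden=2, Kell=3, Dane=2, Lune=2, Farn=1, Brill=1. Each listed conflict is separated.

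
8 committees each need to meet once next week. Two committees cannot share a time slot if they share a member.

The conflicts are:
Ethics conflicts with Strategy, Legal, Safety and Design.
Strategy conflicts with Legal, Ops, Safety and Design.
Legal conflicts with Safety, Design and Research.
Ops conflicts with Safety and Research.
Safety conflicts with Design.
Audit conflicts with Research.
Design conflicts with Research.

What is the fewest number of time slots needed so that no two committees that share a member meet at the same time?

5

Ethics, Strategy, Legal, Safety, Design pairwise conflict, so at least 5 time slots are needed.
5 time slots suffice: time slot 1 → {Strategy, Research}; time slot 2 → {Ops, Audit, Design}; time slot 3 → {Safety}; time slot 4 → {Legal}; time slot 5 → {Ethics}. No two conflicting committees share a time slot.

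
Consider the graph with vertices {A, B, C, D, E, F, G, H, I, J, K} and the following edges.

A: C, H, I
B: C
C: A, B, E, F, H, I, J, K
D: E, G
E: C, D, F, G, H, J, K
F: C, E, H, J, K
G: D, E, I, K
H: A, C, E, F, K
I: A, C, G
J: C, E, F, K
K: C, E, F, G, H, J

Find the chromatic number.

5

C, E, F, H, K form a clique, so at least 5 colors are needed.
A valid assignment using 5 colors: A=2, B=2, C=1, D=3, E=2, F=5, G=1, H=4, I=3, J=4, K=3. No two adjacent vertices share a color.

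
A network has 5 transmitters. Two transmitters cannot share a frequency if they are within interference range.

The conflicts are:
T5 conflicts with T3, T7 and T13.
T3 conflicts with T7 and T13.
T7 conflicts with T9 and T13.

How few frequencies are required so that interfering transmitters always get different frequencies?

4

T5, T3, T7, T13 pairwise conflict, so at least 4 frequencies are needed.
4 frequencies suffice: frequency 1 → {T7}; frequency 2 → {T5, T9}; frequency 3 → {T3}; frequency 4 → {T13}. Every pair that conflicts lands in different frequencies.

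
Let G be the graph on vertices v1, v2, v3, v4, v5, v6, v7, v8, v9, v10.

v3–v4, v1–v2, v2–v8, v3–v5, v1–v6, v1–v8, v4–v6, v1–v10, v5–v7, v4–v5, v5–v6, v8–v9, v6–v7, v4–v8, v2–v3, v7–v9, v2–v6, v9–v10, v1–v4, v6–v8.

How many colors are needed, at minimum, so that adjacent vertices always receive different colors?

4

v1, v4, v6, v8 are mutually adjacent (a clique of size 4), so at least 4 colors are needed.
A valid assignment using 4 colors: v1=4, v2=3, v3=1, v4=3, v5=2, v6=1, v7=3, v8=2, v9=1, v10=2. No two adjacent vertices share a color.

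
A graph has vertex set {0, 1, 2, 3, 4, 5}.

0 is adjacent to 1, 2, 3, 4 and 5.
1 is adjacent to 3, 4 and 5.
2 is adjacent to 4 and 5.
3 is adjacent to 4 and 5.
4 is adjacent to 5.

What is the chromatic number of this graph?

5

0, 1, 3, 4, 5 are mutually adjacent (a clique of size 5), so at least 5 colors are needed.
One proper 5-coloring: 0=green, 1=purple, 2=yellow, 3=yellow, 4=blue, 5=red. No two adjacent vertices share a color.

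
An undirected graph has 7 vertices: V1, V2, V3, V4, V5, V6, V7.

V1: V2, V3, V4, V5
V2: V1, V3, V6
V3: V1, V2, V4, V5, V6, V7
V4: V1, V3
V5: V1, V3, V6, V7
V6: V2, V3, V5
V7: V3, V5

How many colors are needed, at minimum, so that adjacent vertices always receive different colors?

3

V2, V3, V6 are pairwise adjacent, so at least 3 colors are needed.
One proper 3-coloring: V1=green, V2=blue, V3=red, V4=blue, V5=blue, V6=green, V7=green. No two adjacent vertices share a color.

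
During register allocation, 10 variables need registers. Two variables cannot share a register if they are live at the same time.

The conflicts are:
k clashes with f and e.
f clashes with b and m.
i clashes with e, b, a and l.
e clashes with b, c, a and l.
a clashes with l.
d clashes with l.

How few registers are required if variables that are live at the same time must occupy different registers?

4

i, e, a, l all conflict with each other, so at least 4 registers are needed.
4 registers suffice: register 1 → {f, e, d}; register 2 → {k, b, m, c, l}; register 3 → {i}; register 4 → {a}. Each listed conflict is separated.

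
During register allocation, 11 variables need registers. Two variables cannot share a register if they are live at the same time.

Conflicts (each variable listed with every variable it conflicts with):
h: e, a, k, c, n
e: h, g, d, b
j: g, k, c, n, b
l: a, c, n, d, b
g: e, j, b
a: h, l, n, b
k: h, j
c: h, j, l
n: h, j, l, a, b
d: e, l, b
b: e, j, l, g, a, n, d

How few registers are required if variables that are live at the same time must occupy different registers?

4

l, a, n, b are mutually in conflict, so at least 4 registers are needed.
4 registers suffice: register 1 → {h, b}; register 2 → {e, j, l}; register 3 → {g, k, c, n, d}; register 4 → {a}. Every pair that conflicts lands in different registers.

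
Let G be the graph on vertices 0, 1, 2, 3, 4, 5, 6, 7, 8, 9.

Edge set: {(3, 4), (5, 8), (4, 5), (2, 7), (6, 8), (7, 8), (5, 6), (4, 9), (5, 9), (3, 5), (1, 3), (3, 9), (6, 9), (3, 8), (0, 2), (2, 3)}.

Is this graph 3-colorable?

3, 4, 5, 9 are pairwise adjacent (a clique of size 4), so at least 4 colors are needed.
So 3 colors are not enough.

No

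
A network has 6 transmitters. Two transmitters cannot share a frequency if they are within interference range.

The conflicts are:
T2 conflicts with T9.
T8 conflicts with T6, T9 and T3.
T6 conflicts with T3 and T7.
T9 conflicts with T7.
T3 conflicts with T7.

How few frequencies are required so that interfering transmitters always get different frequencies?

T8, T6, T3 all conflict with each other, so at least 3 frequencies are needed.
3 frequencies suffice: T2=2, T8=2, T6=1, T9=1, T3=3, T7=2. Every pair that conflicts lands in different frequencies.

3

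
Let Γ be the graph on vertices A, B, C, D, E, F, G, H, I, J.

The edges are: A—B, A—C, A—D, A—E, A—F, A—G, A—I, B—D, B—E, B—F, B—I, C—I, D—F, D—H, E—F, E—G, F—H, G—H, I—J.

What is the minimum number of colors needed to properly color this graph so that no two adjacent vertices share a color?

4

A, B, D, F are mutually adjacent (a clique of size 4), so at least 4 colors are needed.
4 colors suffice: color 1 → {A, H, J}; color 2 → {F, G, I}; color 3 → {B, C}; color 4 → {D, E}. Every edge joins two different colors.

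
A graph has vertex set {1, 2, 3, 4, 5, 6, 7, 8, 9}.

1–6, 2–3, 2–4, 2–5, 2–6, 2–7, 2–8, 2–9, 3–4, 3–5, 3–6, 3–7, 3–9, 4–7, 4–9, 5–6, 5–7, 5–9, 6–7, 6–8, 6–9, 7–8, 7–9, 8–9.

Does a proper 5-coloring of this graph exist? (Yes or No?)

No

2, 3, 5, 6, 7, 9 form a clique, so at least 6 colors are needed.
So 5 colors are not enough.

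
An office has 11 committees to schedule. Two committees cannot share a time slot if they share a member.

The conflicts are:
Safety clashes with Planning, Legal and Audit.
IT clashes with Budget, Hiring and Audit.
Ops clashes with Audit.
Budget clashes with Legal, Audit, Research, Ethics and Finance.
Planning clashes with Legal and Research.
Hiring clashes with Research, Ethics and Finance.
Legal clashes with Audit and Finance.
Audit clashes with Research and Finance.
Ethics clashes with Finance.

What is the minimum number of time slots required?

4

Budget, Legal, Audit, Finance all conflict with each other, so at least 4 time slots are needed.
4 time slots suffice: time slot 1 → {Planning, Hiring, Audit}; time slot 2 → {Safety, Ops, Budget}; time slot 3 → {IT, Research, Finance}; time slot 4 → {Legal, Ethics}. Each listed conflict is separated.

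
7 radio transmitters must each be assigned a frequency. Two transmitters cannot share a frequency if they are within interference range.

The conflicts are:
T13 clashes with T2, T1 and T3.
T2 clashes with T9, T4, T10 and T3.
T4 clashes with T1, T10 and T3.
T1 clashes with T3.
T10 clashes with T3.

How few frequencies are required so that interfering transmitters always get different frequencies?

4

T2, T4, T10, T3 pairwise conflict, so at least 4 frequencies are needed.
4 frequencies suffice: frequency 1 → {T2, T1}; frequency 2 → {T9, T3}; frequency 3 → {T13, T4}; frequency 4 → {T10}. No two conflicting transmitters share a frequency.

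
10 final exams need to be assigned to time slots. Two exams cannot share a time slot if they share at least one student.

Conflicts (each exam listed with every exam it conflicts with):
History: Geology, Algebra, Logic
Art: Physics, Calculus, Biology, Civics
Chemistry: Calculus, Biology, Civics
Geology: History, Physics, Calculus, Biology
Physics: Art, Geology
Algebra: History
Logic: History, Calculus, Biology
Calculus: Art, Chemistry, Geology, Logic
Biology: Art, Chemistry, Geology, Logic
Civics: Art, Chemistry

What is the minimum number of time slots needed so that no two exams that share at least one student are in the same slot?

2

History and Algebra conflict, so at least 2 time slots are needed.
2 time slots suffice: time slot 1 → {Art, Chemistry, Geology, Algebra, Logic}; time slot 2 → {History, Physics, Calculus, Biology, Civics}. Every pair that conflicts lands in different time slots.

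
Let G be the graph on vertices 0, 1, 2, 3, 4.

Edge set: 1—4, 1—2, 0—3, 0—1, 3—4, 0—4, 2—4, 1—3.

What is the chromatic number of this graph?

4

0, 1, 3, 4 are pairwise adjacent (a clique of size 4), so at least 4 colors are needed.
One proper 4-coloring: 0=c, 1=a, 2=c, 3=d, 4=b. Each edge has distinct colors on its endpoints.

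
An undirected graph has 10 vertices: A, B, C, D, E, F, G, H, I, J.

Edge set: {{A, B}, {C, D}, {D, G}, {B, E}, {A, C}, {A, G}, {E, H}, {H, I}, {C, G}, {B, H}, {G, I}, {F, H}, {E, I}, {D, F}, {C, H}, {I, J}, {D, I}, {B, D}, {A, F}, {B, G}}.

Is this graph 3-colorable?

The chromatic number is 3. D, G, I form a triangle, so at least 3 colors are needed.
One proper 3-coloring: A=3, B=1, C=1, D=3, E=3, F=1, G=2, H=2, I=1, J=2.
That is already a proper 3-coloring.

Yes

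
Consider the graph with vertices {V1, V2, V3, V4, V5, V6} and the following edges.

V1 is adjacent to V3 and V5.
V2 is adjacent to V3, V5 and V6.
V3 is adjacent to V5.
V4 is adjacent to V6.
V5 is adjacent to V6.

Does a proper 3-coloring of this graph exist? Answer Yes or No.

Yes

The chromatic number is 3. V1, V3, V5 are pairwise adjacent, so at least 3 colors are needed.
3 colors suffice: color red → {V4, V5}; color blue → {V3, V6}; color green → {V1, V2}.
That is already a proper 3-coloring.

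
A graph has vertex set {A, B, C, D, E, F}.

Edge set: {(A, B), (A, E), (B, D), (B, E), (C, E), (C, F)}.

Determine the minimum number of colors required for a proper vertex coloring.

A, B, E are pairwise adjacent, so at least 3 colors are needed.
3 colors suffice: color red → {D, E, F}; color blue → {B, C}; color green → {A}. Every edge joins two different colors.

3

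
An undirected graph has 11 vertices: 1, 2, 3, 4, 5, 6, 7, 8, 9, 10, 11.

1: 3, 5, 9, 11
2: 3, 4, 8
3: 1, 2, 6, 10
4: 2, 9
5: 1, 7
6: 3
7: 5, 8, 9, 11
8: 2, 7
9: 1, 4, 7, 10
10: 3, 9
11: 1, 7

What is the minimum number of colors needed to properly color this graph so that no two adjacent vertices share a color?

The cycle 8-2-4-9-7-8 has odd length 5, so it cannot be 2-colored; at least 3 colors are needed.
3 colors suffice: color a → {3, 5, 8, 9, 11}; color b → {1, 2, 6, 7, 10}; color c → {4}. No two adjacent vertices share a color.

3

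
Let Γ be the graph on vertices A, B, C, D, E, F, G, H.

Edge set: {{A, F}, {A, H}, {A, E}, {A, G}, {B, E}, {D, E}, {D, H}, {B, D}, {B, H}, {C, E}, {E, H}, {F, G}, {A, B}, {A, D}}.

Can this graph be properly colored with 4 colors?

No

A, B, D, E, H form a clique, so at least 5 colors are needed.
So 4 colors are not enough.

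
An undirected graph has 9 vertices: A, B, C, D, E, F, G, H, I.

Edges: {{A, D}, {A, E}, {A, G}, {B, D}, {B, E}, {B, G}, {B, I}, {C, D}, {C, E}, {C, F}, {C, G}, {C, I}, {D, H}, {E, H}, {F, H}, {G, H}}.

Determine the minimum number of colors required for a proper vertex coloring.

2

G and H are adjacent, so at least 2 colors are needed.
2 colors suffice: color 1 → {A, B, C, H}; color 2 → {D, E, F, G, I}. No two adjacent vertices share a color.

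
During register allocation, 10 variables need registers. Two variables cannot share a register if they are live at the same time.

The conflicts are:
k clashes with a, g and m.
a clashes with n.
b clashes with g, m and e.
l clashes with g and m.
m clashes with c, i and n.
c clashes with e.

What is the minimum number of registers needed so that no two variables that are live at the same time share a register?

2

c and e conflict, so at least 2 registers are needed.
2 registers suffice: register 1 → {a, g, m, e}; register 2 → {k, b, l, c, i, n}. Every pair that conflicts lands in different registers.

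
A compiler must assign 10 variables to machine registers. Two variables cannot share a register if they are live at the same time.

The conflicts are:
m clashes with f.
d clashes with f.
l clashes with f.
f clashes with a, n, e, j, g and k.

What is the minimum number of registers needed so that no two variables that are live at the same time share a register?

f and a conflict, so at least 2 registers are needed.
2 registers suffice: m=2, d=2, l=2, f=1, a=2, n=2, e=2, j=2, g=2, k=2. No two conflicting variables share a register.

2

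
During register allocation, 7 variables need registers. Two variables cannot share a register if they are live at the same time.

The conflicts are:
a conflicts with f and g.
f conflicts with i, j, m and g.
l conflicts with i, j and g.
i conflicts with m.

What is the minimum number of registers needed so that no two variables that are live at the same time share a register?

f, i, m are mutually in conflict, so at least 3 registers are needed.
3 registers suffice: register 1 → {f, l}; register 2 → {i, j, g}; register 3 → {a, m}. No two conflicting variables share a register.

3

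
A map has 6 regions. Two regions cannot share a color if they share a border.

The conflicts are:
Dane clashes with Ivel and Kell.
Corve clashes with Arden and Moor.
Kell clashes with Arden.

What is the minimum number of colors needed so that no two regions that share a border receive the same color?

Dane and Ivel conflict, so at least 2 colors are needed.
One proper 2-coloring: Dane=1, Ivel=2, Corve=2, Kell=2, Arden=1, Moor=1. Every pair that conflicts lands in different colors.

2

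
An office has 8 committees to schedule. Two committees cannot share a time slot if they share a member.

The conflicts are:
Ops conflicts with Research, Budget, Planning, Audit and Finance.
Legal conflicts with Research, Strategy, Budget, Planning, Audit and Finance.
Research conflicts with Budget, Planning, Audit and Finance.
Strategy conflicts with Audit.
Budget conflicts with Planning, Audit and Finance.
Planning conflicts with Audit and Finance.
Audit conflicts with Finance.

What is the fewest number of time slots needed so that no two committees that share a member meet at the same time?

Legal, Research, Budget, Planning, Audit, Finance are mutually in conflict, so at least 6 time slots are needed.
6 time slots suffice: time slot 1 → {Audit}; time slot 2 → {Strategy, Planning}; time slot 3 → {Finance}; time slot 4 → {Ops, Legal}; time slot 5 → {Budget}; time slot 6 → {Research}. No two conflicting committees share a time slot.

6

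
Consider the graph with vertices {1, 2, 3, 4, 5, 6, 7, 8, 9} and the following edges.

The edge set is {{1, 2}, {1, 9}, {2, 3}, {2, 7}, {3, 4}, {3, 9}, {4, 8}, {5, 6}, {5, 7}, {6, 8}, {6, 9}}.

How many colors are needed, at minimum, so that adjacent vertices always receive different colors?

The cycle 6-9-3-4-8-6 has odd length 5, so it cannot be 2-colored; at least 3 colors are needed.
One proper 3-coloring: 1=red, 2=blue, 3=red, 4=green, 5=blue, 6=red, 7=red, 8=blue, 9=blue. Each edge has distinct colors on its endpoints.

3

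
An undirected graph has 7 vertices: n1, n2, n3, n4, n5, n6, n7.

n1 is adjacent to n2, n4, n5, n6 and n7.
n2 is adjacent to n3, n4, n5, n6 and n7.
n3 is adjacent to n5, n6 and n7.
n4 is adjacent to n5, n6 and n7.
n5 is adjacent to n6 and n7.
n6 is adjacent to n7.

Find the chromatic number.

n1, n2, n4, n5, n6, n7 are pairwise adjacent (a clique of size 6), so at least 6 colors are needed.
6 colors suffice: color 1 → {n7}; color 2 → {n2}; color 3 → {n6}; color 4 → {n5}; color 5 → {n3, n4}; color 6 → {n1}. Every edge joins two different colors.

6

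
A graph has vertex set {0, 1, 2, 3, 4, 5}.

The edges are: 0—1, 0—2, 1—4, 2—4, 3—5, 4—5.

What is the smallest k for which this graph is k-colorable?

2

1 and 4 are adjacent, so at least 2 colors are needed.
A valid assignment using 2 colors: 0=red, 1=blue, 2=blue, 3=red, 4=red, 5=blue. Each edge has distinct colors on its endpoints.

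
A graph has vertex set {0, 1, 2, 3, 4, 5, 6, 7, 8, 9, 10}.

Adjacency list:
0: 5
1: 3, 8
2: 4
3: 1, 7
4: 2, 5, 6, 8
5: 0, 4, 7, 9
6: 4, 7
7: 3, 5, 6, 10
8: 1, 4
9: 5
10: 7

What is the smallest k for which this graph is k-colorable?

2

7 and 10 are adjacent, so at least 2 colors are needed.
A valid assignment using 2 colors: 0=red, 1=red, 2=blue, 3=blue, 4=red, 5=blue, 6=blue, 7=red, 8=blue, 9=red, 10=blue. No two adjacent vertices share a color.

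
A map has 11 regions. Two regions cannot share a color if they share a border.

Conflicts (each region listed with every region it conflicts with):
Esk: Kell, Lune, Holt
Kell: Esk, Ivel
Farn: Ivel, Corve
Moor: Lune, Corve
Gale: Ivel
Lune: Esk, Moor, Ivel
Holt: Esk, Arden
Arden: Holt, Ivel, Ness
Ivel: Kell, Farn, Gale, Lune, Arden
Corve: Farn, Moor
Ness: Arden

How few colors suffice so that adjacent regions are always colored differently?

3

The cycle Holt-Esk-Kell-Ivel-Arden-Holt has odd length 5, so it cannot be 2-colored; at least 3 colors are needed.
3 colors suffice: color 1 → {Esk, Moor, Ivel, Ness}; color 2 → {Kell, Farn, Gale, Lune, Arden}; color 3 → {Holt, Corve}. Each listed conflict is separated.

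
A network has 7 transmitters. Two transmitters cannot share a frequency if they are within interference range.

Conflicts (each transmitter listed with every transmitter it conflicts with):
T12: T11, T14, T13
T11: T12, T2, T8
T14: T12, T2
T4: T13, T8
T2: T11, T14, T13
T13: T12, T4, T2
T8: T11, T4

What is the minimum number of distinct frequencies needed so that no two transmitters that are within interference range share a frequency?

The cycle T4-T8-T11-T2-T13-T4 has odd length 5, so it cannot be 2-colored; at least 3 frequencies are needed.
3 frequencies suffice: frequency 1 → {T11, T14, T13}; frequency 2 → {T12, T4, T2}; frequency 3 → {T8}. No two conflicting transmitters share a frequency.

3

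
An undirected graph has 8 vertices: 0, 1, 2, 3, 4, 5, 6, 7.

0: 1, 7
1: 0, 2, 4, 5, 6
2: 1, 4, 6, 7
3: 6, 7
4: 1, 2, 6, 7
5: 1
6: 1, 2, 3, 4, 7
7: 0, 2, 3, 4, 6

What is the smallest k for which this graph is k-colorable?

4

1, 2, 4, 6 are mutually adjacent (a clique of size 4), so at least 4 colors are needed.
One proper 4-coloring: 0=blue, 1=red, 2=green, 3=green, 4=yellow, 5=blue, 6=blue, 7=red. Every edge joins two different colors.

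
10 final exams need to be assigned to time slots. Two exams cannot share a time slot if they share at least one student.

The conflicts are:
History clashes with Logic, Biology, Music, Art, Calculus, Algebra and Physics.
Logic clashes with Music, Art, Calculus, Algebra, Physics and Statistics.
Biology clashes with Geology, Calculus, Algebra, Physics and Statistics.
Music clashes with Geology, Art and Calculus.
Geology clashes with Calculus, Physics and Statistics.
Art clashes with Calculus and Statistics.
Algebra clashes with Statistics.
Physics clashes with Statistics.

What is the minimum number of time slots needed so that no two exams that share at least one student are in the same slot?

5

History, Logic, Music, Art, Calculus all conflict with each other, so at least 5 time slots are needed.
Using 5 time slots: History=2, Logic=1, Biology=1, Music=5, Geology=4, Art=4, Calculus=3, Algebra=3, Physics=3, Statistics=2. Each listed conflict is separated.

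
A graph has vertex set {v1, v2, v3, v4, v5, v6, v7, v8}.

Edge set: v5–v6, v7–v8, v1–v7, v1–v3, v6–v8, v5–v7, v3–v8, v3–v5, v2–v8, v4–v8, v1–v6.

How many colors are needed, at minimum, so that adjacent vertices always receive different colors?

2

v1 and v3 are adjacent, so at least 2 colors are needed.
A valid assignment using 2 colors: v1=1, v2=2, v3=2, v4=2, v5=1, v6=2, v7=2, v8=1. Every edge joins two different colors.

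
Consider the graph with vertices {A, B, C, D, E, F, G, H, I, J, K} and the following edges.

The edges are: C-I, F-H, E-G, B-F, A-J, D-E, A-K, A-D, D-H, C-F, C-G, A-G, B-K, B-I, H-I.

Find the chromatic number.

E and G are adjacent, so at least 2 colors are needed.
2 colors suffice: A=red, B=red, C=red, D=blue, E=red, F=blue, G=blue, H=red, I=blue, J=blue, K=blue. Every edge joins two different colors.

2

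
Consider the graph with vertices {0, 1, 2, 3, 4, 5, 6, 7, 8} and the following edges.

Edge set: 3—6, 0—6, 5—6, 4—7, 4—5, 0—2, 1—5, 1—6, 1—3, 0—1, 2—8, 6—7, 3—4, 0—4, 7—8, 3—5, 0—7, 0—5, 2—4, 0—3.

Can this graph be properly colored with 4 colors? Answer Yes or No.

0, 1, 3, 5, 6 are mutually adjacent (a clique of size 5), so at least 5 colors are needed.
So 4 colors are not enough.

No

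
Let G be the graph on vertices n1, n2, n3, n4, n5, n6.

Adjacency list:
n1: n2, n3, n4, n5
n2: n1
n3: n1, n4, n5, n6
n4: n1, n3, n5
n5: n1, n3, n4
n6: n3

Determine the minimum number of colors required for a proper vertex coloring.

n1, n3, n4, n5 are pairwise adjacent (a clique of size 4), so at least 4 colors are needed.
4 colors suffice: color red → {n2, n3}; color blue → {n1, n6}; color green → {n5}; color yellow → {n4}. No two adjacent vertices share a color.

4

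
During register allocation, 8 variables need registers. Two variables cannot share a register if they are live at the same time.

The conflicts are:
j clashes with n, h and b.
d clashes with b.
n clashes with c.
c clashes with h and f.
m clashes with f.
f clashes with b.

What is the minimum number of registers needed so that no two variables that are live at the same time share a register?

The cycle h-j-b-f-c-h has odd length 5, so it cannot be 2-colored; at least 3 registers are needed.
3 registers suffice: register 1 → {j, d, f}; register 2 → {c, m, b}; register 3 → {n, h}. Each listed conflict is separated.

3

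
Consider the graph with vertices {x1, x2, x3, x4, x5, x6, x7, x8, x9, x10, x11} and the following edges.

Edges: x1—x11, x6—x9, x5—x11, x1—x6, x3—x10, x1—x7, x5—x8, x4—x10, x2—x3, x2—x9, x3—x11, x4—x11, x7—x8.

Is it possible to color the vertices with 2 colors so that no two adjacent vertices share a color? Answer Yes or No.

No

The cycle x8-x5-x11-x1-x7-x8 has odd length 5, so it cannot be 2-colored; at least 3 colors are needed.
So 2 colors are not enough.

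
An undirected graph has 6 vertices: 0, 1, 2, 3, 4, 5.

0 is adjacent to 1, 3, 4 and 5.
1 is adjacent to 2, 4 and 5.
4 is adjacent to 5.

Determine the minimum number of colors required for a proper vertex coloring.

4

0, 1, 4, 5 are pairwise adjacent (a clique of size 4), so at least 4 colors are needed.
4 colors suffice: 0=a, 1=b, 2=a, 3=b, 4=d, 5=c. Each edge has distinct colors on its endpoints.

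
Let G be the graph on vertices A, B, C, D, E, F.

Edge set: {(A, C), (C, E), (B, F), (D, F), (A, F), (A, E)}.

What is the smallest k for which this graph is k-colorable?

A, C, E form a triangle, so at least 3 colors are needed.
One proper 3-coloring: A=2, B=2, C=3, D=2, E=1, F=1. No two adjacent vertices share a color.

3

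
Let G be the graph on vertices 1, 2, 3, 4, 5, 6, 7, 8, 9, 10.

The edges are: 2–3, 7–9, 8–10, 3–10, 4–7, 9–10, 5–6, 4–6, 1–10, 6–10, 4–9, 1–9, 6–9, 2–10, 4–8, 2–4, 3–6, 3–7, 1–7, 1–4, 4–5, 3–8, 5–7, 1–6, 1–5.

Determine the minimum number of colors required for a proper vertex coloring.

1, 6, 9, 10 are pairwise adjacent (a clique of size 4), so at least 4 colors are needed.
A valid assignment using 4 colors: 1=blue, 2=green, 3=blue, 4=red, 5=yellow, 6=green, 7=green, 8=green, 9=yellow, 10=red. Every edge joins two different colors.

4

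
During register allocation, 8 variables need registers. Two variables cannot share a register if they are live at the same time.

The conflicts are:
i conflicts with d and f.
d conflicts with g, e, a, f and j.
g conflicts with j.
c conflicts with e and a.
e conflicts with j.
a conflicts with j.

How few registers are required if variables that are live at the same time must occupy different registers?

3

d, g, j pairwise conflict, so at least 3 registers are needed.
3 registers suffice: register 1 → {d, c}; register 2 → {f, j}; register 3 → {i, g, e, a}. Each listed conflict is separated.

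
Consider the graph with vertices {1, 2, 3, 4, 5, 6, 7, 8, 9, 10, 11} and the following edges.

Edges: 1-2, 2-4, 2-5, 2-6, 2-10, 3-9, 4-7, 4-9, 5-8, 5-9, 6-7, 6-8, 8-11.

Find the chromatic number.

2

8 and 11 are adjacent, so at least 2 colors are needed.
One proper 2-coloring: 1=b, 2=a, 3=b, 4=b, 5=b, 6=b, 7=a, 8=a, 9=a, 10=b, 11=b. No two adjacent vertices share a color.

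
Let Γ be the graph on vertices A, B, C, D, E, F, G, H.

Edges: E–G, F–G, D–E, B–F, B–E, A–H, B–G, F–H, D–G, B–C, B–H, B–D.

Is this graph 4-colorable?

The chromatic number is 4. B, D, E, G are mutually adjacent (a clique of size 4), so at least 4 colors are needed.
4 colors suffice: color red → {A, B}; color blue → {C, G, H}; color green → {E, F}; color yellow → {D}.
That is already a proper 4-coloring.

Yes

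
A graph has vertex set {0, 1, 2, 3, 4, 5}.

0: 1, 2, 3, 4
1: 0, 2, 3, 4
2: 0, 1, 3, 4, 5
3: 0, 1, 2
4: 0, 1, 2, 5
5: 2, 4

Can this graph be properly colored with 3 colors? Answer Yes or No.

No

0, 1, 2, 4 form a clique, so at least 4 colors are needed.
So 3 colors are not enough.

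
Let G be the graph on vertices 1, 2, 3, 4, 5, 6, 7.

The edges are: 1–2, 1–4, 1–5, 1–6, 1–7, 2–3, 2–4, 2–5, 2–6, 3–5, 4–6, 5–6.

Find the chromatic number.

1, 2, 4, 6 are pairwise adjacent (a clique of size 4), so at least 4 colors are needed.
A valid assignment using 4 colors: 1=blue, 2=red, 3=blue, 4=yellow, 5=yellow, 6=green, 7=red. No two adjacent vertices share a color.

4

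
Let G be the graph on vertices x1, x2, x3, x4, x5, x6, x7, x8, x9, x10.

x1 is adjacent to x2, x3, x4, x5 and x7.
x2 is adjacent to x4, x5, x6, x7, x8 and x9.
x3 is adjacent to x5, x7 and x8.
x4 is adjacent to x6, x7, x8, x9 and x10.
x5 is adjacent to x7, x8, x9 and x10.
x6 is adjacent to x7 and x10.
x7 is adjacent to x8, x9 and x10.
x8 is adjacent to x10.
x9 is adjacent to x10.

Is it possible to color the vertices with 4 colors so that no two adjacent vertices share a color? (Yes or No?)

The chromatic number is 4. x4, x7, x9, x10 are mutually adjacent (a clique of size 4), so at least 4 colors are needed.
4 colors suffice: x1=4, x2=3, x3=3, x4=2, x5=2, x6=4, x7=1, x8=4, x9=4, x10=3.
That is already a proper 4-coloring.

Yes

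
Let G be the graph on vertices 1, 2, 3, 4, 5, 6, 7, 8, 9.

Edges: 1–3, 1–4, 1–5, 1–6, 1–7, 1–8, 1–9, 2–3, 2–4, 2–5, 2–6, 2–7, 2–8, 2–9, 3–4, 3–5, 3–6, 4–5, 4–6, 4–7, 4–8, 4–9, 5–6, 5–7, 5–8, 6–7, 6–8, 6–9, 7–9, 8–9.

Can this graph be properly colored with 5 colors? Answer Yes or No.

The chromatic number is 5. 2, 4, 5, 6, 7 form a clique, so at least 5 colors are needed.
5 colors suffice: 1=d, 2=d, 3=e, 4=b, 5=c, 6=a, 7=e, 8=e, 9=c.
That is already a proper 5-coloring.

Yes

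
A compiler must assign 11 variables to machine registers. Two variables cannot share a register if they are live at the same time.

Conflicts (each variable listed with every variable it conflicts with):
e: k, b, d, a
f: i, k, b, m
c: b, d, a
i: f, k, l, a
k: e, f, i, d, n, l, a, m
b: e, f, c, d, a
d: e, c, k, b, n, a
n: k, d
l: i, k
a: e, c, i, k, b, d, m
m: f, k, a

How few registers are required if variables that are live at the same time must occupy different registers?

4

e, k, d, a are mutually in conflict, so at least 4 registers are needed.
4 registers suffice: register 1 → {k, b}; register 2 → {f, n, l, a}; register 3 → {i, d, m}; register 4 → {e, c}. Every pair that conflicts lands in different registers.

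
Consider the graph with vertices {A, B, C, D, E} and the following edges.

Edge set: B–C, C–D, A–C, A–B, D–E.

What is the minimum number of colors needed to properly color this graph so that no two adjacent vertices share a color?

3

A, B, C form a triangle, so at least 3 colors are needed.
3 colors suffice: color red → {C, E}; color blue → {B, D}; color green → {A}. No two adjacent vertices share a color.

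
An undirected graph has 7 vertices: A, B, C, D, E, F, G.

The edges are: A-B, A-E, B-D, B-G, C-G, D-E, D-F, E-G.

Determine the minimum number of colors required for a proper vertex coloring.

2

B and G are adjacent, so at least 2 colors are needed.
2 colors suffice: A=2, B=1, C=1, D=2, E=1, F=1, G=2. Every edge joins two different colors.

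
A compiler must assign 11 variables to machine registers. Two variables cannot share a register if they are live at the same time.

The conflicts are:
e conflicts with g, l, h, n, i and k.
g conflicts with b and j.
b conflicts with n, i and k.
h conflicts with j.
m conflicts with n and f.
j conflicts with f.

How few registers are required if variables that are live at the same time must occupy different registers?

m and f conflict, so at least 2 registers are needed.
Using 2 registers: e=1, g=2, l=2, b=1, h=2, m=1, n=2, i=2, j=1, k=2, f=2. Every pair that conflicts lands in different registers.

2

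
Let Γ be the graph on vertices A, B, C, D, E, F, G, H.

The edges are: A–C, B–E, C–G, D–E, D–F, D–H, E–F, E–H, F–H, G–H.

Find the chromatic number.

4

D, E, F, H are pairwise adjacent (a clique of size 4), so at least 4 colors are needed.
4 colors suffice: color red → {A, E, G}; color blue → {B, C, H}; color green → {D}; color yellow → {F}. Each edge has distinct colors on its endpoints.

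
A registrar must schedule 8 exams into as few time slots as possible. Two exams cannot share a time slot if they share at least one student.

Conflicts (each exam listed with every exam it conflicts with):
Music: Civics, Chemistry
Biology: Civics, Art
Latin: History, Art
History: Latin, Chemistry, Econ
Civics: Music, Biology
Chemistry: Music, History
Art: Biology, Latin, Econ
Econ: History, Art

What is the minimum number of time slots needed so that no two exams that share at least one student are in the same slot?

3

The cycle Biology-Art-Latin-History-Chemistry-Music-Civics-Biology has odd length 7, so it cannot be 2-colored; at least 3 time slots are needed.
3 time slots suffice: Music=3, Biology=2, Latin=2, History=1, Civics=1, Chemistry=2, Art=1, Econ=2. Every pair that conflicts lands in different time slots.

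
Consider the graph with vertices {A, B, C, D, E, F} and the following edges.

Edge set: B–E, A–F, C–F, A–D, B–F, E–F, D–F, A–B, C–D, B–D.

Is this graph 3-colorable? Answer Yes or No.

No

A, B, D, F form a clique, so at least 4 colors are needed.
So 3 colors are not enough.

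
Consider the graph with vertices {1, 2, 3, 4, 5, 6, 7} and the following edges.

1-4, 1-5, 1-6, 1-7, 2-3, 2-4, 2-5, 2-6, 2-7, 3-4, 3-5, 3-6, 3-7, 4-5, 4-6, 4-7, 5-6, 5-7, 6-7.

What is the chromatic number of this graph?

2, 3, 4, 5, 6, 7 are mutually adjacent (a clique of size 6), so at least 6 colors are needed.
6 colors suffice: color red → {7}; color blue → {6}; color green → {4}; color yellow → {5}; color purple → {1, 2}; color orange → {3}. No two adjacent vertices share a color.

6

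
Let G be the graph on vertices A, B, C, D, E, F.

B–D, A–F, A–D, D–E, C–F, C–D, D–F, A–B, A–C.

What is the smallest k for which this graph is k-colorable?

A, C, D, F are pairwise adjacent (a clique of size 4), so at least 4 colors are needed.
4 colors suffice: color 1 → {D}; color 2 → {A, E}; color 3 → {B, F}; color 4 → {C}. No two adjacent vertices share a color.

4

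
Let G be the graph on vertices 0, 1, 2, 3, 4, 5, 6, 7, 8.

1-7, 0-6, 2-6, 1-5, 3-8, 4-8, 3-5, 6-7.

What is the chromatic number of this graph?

3 and 8 are adjacent, so at least 2 colors are needed.
A valid assignment using 2 colors: 0=b, 1=a, 2=b, 3=a, 4=a, 5=b, 6=a, 7=b, 8=b. No two adjacent vertices share a color.

2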